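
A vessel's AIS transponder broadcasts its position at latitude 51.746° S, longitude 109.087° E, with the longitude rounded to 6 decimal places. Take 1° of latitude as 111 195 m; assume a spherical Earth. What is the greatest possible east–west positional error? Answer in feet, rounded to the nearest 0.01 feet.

0.11 feet

Rounding to 6 decimal places leaves the longitude within ±5e-07° of the true value.
At latitude 51.746° a degree of longitude spans 111195 m × cos 51.746° = 111195 × 0.6191 ≈ 68846.2 m.
So at most 5e-07° × 68846.2 ≈ 0.0344231 m east–west.
In feet: 0.0344231 m ÷ 0.3048 ≈ 0.11294 ft.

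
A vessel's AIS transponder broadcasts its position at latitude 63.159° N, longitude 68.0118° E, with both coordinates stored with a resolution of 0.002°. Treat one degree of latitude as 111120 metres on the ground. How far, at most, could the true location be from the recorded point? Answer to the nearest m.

With a 0.002° grid the true value lies within half a step, ±0.002°/2 = ±0.001°, of the stored one.
N–S: 0.001° × 111120 m/° = 111.12 m.
Longitude error → 0.001 × 111120 × cos 63.159° = 0.001 × 111120 × 0.4515 ≈ 50.1725 m.
The two errors are perpendicular, so the maximum displacement is √(111.12² + 50.1725²) ≈ 121.922 m.

122 m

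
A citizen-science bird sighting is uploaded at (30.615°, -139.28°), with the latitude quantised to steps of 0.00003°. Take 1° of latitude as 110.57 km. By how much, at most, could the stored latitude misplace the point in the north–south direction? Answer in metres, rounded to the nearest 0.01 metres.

1.66 metres

With a 0.00003° grid the true value lies within half a step, ±0.00003°/2 = ±1.5e-05°, of the stored one.
So the N–S error is at most 1.5e-05 × 110570 = 1.65855 m.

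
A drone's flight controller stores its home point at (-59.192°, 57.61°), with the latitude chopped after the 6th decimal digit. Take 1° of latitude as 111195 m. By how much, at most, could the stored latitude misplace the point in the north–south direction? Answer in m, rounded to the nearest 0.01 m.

0.11 m

Truncating at 6 decimal places can drop up to a full unit in the last place, so the latitude may be off by as much as 1e-06°.
Along the meridian that is 1e-06° × 111195 m/° = 0.111195 m.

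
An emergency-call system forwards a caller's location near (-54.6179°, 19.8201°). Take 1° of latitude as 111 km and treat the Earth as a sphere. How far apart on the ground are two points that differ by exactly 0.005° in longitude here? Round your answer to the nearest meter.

At 54.6179° a degree of longitude is 111000 × cos 54.6179° ≈ 64271.9 m, so 0.005° corresponds to 321.36 m.

321 meters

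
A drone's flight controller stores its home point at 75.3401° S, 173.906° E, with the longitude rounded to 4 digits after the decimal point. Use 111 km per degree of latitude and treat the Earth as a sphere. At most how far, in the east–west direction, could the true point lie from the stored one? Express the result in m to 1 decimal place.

Rounding to 4 decimal places leaves the longitude within ±5e-05° of the true value.
One degree of longitude at 75.3401° is 111000 × cos 75.3401° ≈ 111000 × 0.2531 = 28092 m.
So at most 5e-05° × 28092 ≈ 1.4046 m east–west.

1.4 m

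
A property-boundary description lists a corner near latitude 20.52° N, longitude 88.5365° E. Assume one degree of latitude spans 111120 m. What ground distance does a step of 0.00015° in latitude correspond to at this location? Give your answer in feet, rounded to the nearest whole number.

0.00015° × 111120 m/° = 16.668 m.
In feet: 16.668 m ÷ 0.3048 ≈ 54.685 ft.

55 feet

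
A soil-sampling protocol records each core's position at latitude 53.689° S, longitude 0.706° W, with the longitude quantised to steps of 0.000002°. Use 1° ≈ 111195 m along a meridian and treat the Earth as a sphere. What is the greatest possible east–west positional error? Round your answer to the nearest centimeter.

With a 0.000002° grid the true value lies within half a step, ±0.000002°/2 = ±1e-06°, of the stored one.
Parallels shrink by cos φ, so at 53.689° a degree of longitude is 111195 × 0.5922 ≈ 65846.1 m.
So at most 1e-06° × 65846.1 ≈ 0.0658461 m east–west.
That is 0.0658461 m = 6.5846 cm.

7 centimeters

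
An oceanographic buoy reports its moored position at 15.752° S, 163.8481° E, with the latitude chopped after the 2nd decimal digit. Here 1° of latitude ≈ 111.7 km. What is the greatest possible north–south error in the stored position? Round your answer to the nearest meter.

1117 meters

Truncating at 2 decimal places can drop up to a full unit in the last place, so the latitude may be off by as much as 0.01°.
So the N–S error is at most 0.01 × 111700 = 1117 m.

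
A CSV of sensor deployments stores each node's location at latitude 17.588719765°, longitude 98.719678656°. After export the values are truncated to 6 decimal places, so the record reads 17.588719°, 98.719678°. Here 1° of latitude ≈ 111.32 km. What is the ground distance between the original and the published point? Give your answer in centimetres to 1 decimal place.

The latitude changed by +0.000000765° and the longitude by +0.000000656°.
North–south shift: 0.000000765 × 111320 = 0.0851598 m.
East–west at this latitude: 0.000000656° × 111320 × cos 17.5887° ≈ 0.000000656 × 106116 = 0.069612 m.
Hypotenuse of the two orthogonal shifts: √(0.0851598² + 0.069612²) = 0.109991 m.
That is 0.109991 m = 10.999 cm.

11.0 centimetres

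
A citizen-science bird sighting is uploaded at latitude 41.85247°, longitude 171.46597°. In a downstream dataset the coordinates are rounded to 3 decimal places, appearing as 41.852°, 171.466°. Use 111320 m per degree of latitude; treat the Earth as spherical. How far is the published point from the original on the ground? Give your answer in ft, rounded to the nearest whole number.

172 ft

Δlat = 41.85247 − 41.852 = +0.00047°; Δlon = 171.46597 − 171.466 = -0.00003°.
North–south shift: 0.00047 × 111320 = 52.3204 m.
E–W at 41.852°: -0.00003° × 111320 × cos 41.852° = -0.00003 × 111320 × 0.7449 ≈ -2.48757 m.
Distance: √(52.3204² + 2.48757²) ≈ 52.3795 m.
In feet: 52.3795 m ÷ 0.3048 ≈ 171.85 ft.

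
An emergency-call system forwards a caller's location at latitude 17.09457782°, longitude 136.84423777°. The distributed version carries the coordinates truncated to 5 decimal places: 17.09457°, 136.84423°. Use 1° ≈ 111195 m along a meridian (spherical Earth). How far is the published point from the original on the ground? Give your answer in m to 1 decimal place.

Δlat = 17.09457782 − 17.09457 = +0.00000782°; Δlon = 136.84423777 − 136.84423 = +0.00000777°.
N–S: 0.00000782° × 111195 m/° = 0.869545 m.
East–west at this latitude: 0.00000777° × 111195 × cos 17.0946° ≈ 0.00000777 × 106283 = 0.825815 m.
Distance: √(0.869545² + 0.825815²) ≈ 1.1992 m.

1.2 m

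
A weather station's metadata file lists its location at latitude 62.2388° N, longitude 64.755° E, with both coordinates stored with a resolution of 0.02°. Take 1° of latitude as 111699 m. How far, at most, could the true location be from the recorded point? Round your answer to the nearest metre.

1232 metres

With a 0.02° grid the true value lies within half a step, ±0.02°/2 = ±0.01°, of the stored one.
N–S: 0.01° × 111699 m/° = 1116.99 m.
East–west component at 62.2388°: 0.01° × 111699 × cos 62.2388° ≈ 0.01 × 52028 ≈ 520.28 m.
The two errors are perpendicular, so the maximum displacement is √(1116.99² + 520.28²) ≈ 1232.22 m.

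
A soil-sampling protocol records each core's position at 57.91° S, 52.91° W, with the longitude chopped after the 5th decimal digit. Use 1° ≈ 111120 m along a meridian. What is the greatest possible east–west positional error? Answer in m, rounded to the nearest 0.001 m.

Truncating at 5 decimal places can drop up to a full unit in the last place, so the longitude may be off by as much as 1e-05°.
Parallels shrink by cos φ, so at 57.91° a degree of longitude is 111120 × 0.5313 ≈ 59032.6 m.
East–west error: 1e-05° × 59032.6 m/° ≈ 0.590326 m.

0.590 m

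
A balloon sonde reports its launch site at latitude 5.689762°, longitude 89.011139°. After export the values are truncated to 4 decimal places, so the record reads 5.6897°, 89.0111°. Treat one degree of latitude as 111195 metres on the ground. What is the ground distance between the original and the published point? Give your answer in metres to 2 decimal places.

8.13 metres

The latitude changed by +0.000062° and the longitude by +0.000039°.
North–south shift: 0.000062 × 111195 = 6.89409 m.
E–W at 5.6897°: 0.000039° × 111195 × cos 5.6897° = 0.000039 × 111195 × 0.9951 ≈ 4.31524 m.
Hypotenuse of the two orthogonal shifts: √(6.89409² + 4.31524²) = 8.13325 m.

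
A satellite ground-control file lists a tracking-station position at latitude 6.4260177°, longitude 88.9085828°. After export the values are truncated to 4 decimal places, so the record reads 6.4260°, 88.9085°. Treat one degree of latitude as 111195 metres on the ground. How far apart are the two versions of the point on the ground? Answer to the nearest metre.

The latitude changed by +0.0000177° and the longitude by +0.0000828°.
North–south shift: 0.0000177 × 111195 = 1.96815 m.
E–W at 6.426°: 0.0000828° × 111195 × cos 6.426° = 0.0000828 × 111195 × 0.9937 ≈ 9.1491 m.
Hypotenuse of the two orthogonal shifts: √(1.96815² + 9.1491²) = 9.3584 m.

9 metres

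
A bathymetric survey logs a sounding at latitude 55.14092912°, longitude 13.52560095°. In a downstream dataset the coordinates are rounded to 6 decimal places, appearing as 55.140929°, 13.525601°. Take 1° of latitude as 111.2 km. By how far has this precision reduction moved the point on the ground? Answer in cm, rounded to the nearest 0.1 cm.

Δlat = 55.14092912 − 55.140929 = +0.00000012°; Δlon = 13.52560095 − 13.525601 = -0.00000005°.
North–south shift: 0.00000012 × 111200 = 0.013344 m.
E–W at 55.1409°: -0.00000005° × 111200 × cos 55.1409° = -0.00000005 × 111200 × 0.5716 ≈ -0.00317787 m.
Hypotenuse of the two orthogonal shifts: √(0.013344² + 0.00317787²) = 0.0137172 m.
That is 0.0137172 m = 1.3717 cm.

1.4 cm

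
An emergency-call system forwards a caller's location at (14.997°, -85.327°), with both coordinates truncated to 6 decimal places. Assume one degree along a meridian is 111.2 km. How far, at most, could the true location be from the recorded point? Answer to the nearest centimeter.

Truncating at 6 decimal places can drop up to a full unit in the last place, so each coordinate may be off by as much as 1e-06°.
Latitude error → 1e-06 × 111200 = 0.1112 m along the meridian.
East–west component at 14.997°: 1e-06° × 111200 × cos 14.997° ≈ 1e-06 × 107412 ≈ 0.107412 m.
The two errors are perpendicular, so the maximum displacement is √(0.1112² + 0.107412²) ≈ 0.154606 m.
That is 0.154606 m = 15.461 cm.

15 centimeters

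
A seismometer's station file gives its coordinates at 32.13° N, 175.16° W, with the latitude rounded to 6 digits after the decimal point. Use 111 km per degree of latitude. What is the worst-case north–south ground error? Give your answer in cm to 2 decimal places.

Rounding to 6 decimal places leaves the latitude within ±5e-07° of the true value.
Along the meridian that is 5e-07° × 111000 m/° = 0.0555 m.
That is 0.0555 m = 5.55 cm.

5.55 cm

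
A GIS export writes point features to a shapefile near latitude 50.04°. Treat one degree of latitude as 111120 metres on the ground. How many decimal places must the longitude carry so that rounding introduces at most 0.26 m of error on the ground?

At 50.04° one degree of longitude covers 111120 × cos 50.04° ≈ 111120 × 0.6423 ≈ 71367.1 m.
Rounding to N decimal places gives at most 0.5 × 10⁻ᴺ degrees of error, i.e. 0.5 × 10⁻ᴺ × 71367.1 m.
Need 0.5 × 71367.1 × 10⁻ᴺ ≤ 0.26 → 10⁻ᴺ ≤ 7.286e-06, so N ≥ 5.14.
So 6 decimal places suffice (0.0357 m); 5 would allow up to 0.357 m.

6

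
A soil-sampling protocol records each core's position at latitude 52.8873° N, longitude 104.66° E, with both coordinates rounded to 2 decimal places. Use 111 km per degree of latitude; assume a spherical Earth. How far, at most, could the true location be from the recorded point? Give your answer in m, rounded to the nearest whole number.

648 m

Rounding to 2 decimal places leaves each coordinate within ±0.005° of the true value.
Latitude error → 0.005 × 111000 = 555 m along the meridian.
E–W at 52.8873°: 0.005° × 111000 × cos 52.8873° = 0.005 × 111000 × 0.6034 ≈ 334.879 m.
Worst case both components are at the extreme and orthogonal: √(555² + 334.879²) ≈ 648.204 m.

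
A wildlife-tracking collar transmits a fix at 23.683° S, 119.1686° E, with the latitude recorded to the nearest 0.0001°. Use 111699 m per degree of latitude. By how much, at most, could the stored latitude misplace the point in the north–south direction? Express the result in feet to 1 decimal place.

18.3 feet

Rounding to 4 decimal places leaves the latitude within ±5e-05° of the true value.
Along the meridian that is 5e-05° × 111699 m/° = 5.58495 m.
Converting: 5.58495 m × 3.2808 ft/m ≈ 18.323 ft.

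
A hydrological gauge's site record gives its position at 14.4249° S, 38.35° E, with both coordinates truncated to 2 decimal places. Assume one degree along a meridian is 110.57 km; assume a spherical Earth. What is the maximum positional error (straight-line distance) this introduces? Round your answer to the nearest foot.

5050 feet

Truncating at 2 decimal places can drop up to a full unit in the last place, so each coordinate may be off by as much as 0.01°.
N–S: 0.01° × 110570 m/° = 1105.7 m.
E–W at 14.4249°: 0.01° × 110570 × cos 14.4249° = 0.01 × 110570 × 0.9685 ≈ 1070.84 m.
Combining orthogonally: (1105.7² + 1070.84²)^½ ≈ 1539.25 m.
In feet: 1539.25 m ÷ 0.3048 ≈ 5050 ft.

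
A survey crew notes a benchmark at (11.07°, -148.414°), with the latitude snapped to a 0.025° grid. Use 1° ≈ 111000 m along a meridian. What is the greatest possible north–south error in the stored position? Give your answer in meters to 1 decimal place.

1387.5 meters

With a 0.025° grid the true value lies within half a step, ±0.025°/2 = ±0.0125°, of the stored one.
Along the meridian that is 0.0125° × 111000 m/° = 1387.5 m.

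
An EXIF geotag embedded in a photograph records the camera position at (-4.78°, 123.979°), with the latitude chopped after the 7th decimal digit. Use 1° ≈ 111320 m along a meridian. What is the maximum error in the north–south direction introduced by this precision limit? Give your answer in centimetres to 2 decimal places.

1.11 centimetres

Truncating at 7 decimal places can drop up to a full unit in the last place, so the latitude may be off by as much as 1e-07°.
North–south distance: 1e-07° × 111320 m/° = 0.011132 m.
That is 0.011132 m = 1.1132 cm.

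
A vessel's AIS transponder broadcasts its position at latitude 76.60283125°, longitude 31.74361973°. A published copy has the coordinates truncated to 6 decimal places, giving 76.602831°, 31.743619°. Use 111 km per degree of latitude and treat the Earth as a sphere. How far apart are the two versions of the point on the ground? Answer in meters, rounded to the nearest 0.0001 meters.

0.0335 meters

Δlat = 76.60283125 − 76.602831 = +0.00000025°; Δlon = 31.74361973 − 31.743619 = +0.00000073°.
N–S: 0.00000025° × 111000 m/° = 0.02775 m.
East–west at this latitude: 0.00000073° × 111000 × cos 76.6028° ≈ 0.00000073 × 25718.7 = 0.0187746 m.
Distance: √(0.02775² + 0.0187746²) ≈ 0.0335045 m.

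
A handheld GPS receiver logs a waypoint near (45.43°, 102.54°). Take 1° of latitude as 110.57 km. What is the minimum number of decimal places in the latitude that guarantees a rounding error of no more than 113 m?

3

One degree of latitude covers 110570 m.
With N decimal places the half-ulp bound is 0.5·10⁻ᴺ°, or 0.5·10⁻ᴺ × 110570 m on the ground.
Need 0.5 × 110570 × 10⁻ᴺ ≤ 113 → 10⁻ᴺ ≤ 2.044e-03, so N ≥ 2.69.
At 2 places the error can reach 553 m, but 3 places keeps it to 55.3 m.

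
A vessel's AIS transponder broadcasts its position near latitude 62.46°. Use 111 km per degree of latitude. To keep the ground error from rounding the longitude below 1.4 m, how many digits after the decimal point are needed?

5

At 62.46° one degree of longitude covers 111000 × cos 62.46° ≈ 111000 × 0.4624 ≈ 51322.8 m.
Rounding to N decimal places gives at most 0.5 × 10⁻ᴺ degrees of error, i.e. 0.5 × 10⁻ᴺ × 51322.8 m.
Need 0.5 × 51322.8 × 10⁻ᴺ ≤ 1.4 → 10⁻ᴺ ≤ 5.456e-05, so N ≥ 4.26.
At 4 places the error can reach 2.57 m, but 5 places keeps it to 0.257 m.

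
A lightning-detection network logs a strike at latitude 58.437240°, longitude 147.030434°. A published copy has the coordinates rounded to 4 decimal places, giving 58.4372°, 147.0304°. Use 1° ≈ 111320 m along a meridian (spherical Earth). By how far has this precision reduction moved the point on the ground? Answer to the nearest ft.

Δlat = 58.437240 − 58.4372 = +0.000040°; Δlon = 147.030434 − 147.0304 = +0.000034°.
North–south shift: 0.000040 × 111320 = 4.4528 m.
East–west at this latitude: 0.000034° × 111320 × cos 58.4372° ≈ 0.000034 × 58268.5 = 1.98113 m.
Distance: √(4.4528² + 1.98113²) ≈ 4.87363 m.
In feet: 4.87363 m ÷ 0.3048 ≈ 15.99 ft.

16 ft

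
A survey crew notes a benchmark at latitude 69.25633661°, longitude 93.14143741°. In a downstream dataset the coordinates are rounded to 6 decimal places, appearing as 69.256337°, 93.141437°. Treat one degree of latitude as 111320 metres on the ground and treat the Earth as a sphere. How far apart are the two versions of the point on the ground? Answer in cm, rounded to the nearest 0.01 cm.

Δlat = 69.25633661 − 69.256337 = -0.00000039°; Δlon = 93.14143741 − 93.141437 = +0.00000041°.
N–S: -0.00000039° × 111320 m/° = -0.0434148 m.
East–west at this latitude: 0.00000041° × 111320 × cos 69.2563° ≈ 0.00000041 × 39428.2 = 0.0161655 m.
Distance: √(0.0434148² + 0.0161655²) ≈ 0.0463268 m.
That is 0.0463268 m = 4.6327 cm.

4.63 cm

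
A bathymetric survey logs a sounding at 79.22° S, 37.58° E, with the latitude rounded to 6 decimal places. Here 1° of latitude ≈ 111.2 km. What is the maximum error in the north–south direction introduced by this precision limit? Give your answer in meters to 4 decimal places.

0.0556 meters

Rounding to 6 decimal places leaves the latitude within ±5e-07° of the true value.
North–south distance: 5e-07° × 111200 m/° = 0.0556 m.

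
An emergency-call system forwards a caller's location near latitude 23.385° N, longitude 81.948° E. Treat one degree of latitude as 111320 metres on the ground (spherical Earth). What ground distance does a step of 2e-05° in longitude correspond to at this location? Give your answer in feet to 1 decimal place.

2e-05° of longitude at 23.385° is 2e-05 × 111320 × cos 23.385° ≈ 2e-05 × 102176 = 2.04352 m.
Converting: 2.04352 m × 3.2808 ft/m ≈ 6.7045 ft.

6.7 feet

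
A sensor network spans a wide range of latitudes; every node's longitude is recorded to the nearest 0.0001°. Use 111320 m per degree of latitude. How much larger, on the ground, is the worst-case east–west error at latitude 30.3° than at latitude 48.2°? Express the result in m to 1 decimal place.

Rounding to 4 decimal places leaves the longitude within ±5e-05° of the true value.
Error at 30.3° = 5e-05° × 111320 × cos 30.3° ≈ 5.566 × 0.8634 = 4.8057 m.
Error at 48.2° = 5e-05° × 111320 × cos 48.2° ≈ 5.566 × 0.6665 = 3.7099 m.
So the lower-latitude error exceeds the higher by 4.8057 − 3.7099 = 1.0957 m.

1.1 m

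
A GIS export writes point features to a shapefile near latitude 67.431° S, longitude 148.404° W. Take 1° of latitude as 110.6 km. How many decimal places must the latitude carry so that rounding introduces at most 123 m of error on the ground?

One degree of latitude covers 110600 m.
Rounding to N decimal places gives at most 0.5 × 10⁻ᴺ degrees of error, i.e. 0.5 × 10⁻ᴺ × 110600 m.
Setting 55300 × 10⁻ᴺ ≤ 123 gives 10ᴺ ≥ 449.6, i.e. N ≥ 2.65.
N = 2 would give 553 m (too coarse); N = 3 gives 55.3 m ≤ 123 m.

3 decimal places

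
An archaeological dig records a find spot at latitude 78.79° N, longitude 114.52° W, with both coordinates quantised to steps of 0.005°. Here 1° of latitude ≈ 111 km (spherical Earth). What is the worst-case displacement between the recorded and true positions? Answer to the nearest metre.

With a 0.005° grid the true value lies within half a step, ±0.005°/2 = ±0.0025°, of the stored one.
North–south component: 0.0025° × 111000 = 277.5 m.
East–west component at 78.79°: 0.0025° × 111000 × cos 78.79° ≈ 0.0025 × 21579 ≈ 53.9475 m.
The two errors are perpendicular, so the maximum displacement is √(277.5² + 53.9475²) ≈ 282.695 m.

283 metres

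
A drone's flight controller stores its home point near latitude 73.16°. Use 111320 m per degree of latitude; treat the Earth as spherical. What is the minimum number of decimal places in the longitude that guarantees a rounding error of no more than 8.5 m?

At 73.16° one degree of longitude covers 111320 × cos 73.16° ≈ 111320 × 0.2897 ≈ 32249.4 m.
N decimal places → at most half a unit in the last place, 0.5 × 10⁻ᴺ° = 32249.4/2 × 10⁻ᴺ m.
Setting 16124.7 × 10⁻ᴺ ≤ 8.5 gives 10ᴺ ≥ 1897, i.e. N ≥ 3.28.
So 4 decimal places suffice (1.61 m); 3 would allow up to 16.1 m.

4 decimal places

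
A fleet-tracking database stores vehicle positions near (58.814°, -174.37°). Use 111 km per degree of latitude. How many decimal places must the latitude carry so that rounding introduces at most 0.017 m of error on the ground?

One degree of latitude covers 111000 m.
N decimal places → at most half a unit in the last place, 0.5 × 10⁻ᴺ° = 111000/2 × 10⁻ᴺ m.
Need 0.5 × 111000 × 10⁻ᴺ ≤ 0.017 → 10⁻ᴺ ≤ 3.063e-07, so N ≥ 6.51.
At 6 places the error can reach 0.0555 m, but 7 places keeps it to 0.00555 m.

7 decimal places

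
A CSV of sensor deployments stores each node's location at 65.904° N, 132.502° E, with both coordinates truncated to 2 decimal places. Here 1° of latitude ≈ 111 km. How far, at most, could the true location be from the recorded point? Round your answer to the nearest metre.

1199 metres

Truncating at 2 decimal places can drop up to a full unit in the last place, so each coordinate may be off by as much as 0.01°.
Latitude error → 0.01 × 111000 = 1110 m along the meridian.
Longitude error → 0.01 × 111000 × cos 65.904° = 0.01 × 111000 × 0.4083 ≈ 453.176 m.
Combining orthogonally: (1110² + 453.176²)^½ ≈ 1198.94 m.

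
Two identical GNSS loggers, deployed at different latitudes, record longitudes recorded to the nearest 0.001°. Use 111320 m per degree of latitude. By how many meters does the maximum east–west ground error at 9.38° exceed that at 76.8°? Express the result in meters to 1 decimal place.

Rounding to 3 decimal places leaves the longitude within ±0.0005° of the true value.
At 9.38°: 0.0005° × 111320 × cos 9.38° = 0.0005 × 111320 × 0.9866 ≈ 54.916 m.
At 76.8°: 0.0005° × 111320 × cos 76.8° = 0.0005 × 111320 × 0.2284 ≈ 12.71 m.
So the lower-latitude error exceeds the higher by 54.916 − 12.71 = 42.206 m.

42.2 meters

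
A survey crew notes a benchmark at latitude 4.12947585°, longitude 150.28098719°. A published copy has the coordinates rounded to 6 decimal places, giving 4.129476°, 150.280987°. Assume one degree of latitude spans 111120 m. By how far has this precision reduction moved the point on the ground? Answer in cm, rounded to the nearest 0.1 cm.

Δlat = 4.12947585 − 4.129476 = -0.00000015°; Δlon = 150.28098719 − 150.280987 = +0.00000019°.
North–south shift: -0.00000015 × 111120 = -0.016668 m.
E–W at 4.12948°: 0.00000019° × 111120 × cos 4.12948° = 0.00000019 × 111120 × 0.9974 ≈ 0.021058 m.
Combined displacement = (0.016668² + 0.021058²)^½ ≈ 0.0268563 m.
That is 0.0268563 m = 2.6856 cm.

2.7 cm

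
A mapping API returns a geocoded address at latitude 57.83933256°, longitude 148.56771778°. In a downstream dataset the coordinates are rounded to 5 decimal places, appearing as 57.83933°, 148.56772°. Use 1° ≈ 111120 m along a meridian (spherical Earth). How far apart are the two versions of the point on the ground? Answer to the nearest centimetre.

31 centimetres

Δlat = 57.83933256 − 57.83933 = +0.00000256°; Δlon = 148.56771778 − 148.56772 = -0.00000222°.
N–S: 0.00000256° × 111120 m/° = 0.284467 m.
East–west at this latitude: -0.00000222° × 111120 × cos 57.8393° ≈ -0.00000222 × 59148.7 = -0.13131 m.
Distance: √(0.284467² + 0.13131²) ≈ 0.313311 m.
That is 0.313311 m = 31.331 cm.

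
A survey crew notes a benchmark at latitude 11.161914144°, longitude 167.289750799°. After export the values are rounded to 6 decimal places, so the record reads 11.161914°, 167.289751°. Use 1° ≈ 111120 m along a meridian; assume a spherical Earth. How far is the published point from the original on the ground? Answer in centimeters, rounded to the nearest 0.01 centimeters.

2.71 centimeters

The latitude changed by +0.000000144° and the longitude by -0.000000201°.
North–south shift: 0.000000144 × 111120 = 0.0160013 m.
East–west at this latitude: -0.000000201° × 111120 × cos 11.1619° ≈ -0.000000201 × 109018 = -0.0219126 m.
Hypotenuse of the two orthogonal shifts: √(0.0160013² + 0.0219126²) = 0.0271331 m.
That is 0.0271331 m = 2.7133 cm.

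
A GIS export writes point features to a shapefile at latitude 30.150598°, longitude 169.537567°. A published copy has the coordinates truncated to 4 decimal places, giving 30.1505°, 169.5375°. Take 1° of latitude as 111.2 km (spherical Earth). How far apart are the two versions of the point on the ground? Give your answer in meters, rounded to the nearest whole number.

13 meters

Δlat = 30.150598 − 30.1505 = +0.000098°; Δlon = 169.537567 − 169.5375 = +0.000067°.
North–south shift: 0.000098 × 111200 = 10.8976 m.
East–west at this latitude: 0.000067° × 111200 × cos 30.1505° ≈ 0.000067 × 96155.6 = 6.44243 m.
Combined displacement = (10.8976² + 6.44243²)^½ ≈ 12.6595 m.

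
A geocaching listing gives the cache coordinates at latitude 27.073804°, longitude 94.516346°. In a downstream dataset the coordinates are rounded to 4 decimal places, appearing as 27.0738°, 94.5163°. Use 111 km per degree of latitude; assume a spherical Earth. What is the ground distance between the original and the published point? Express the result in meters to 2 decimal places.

4.57 meters

The latitude changed by +0.000004° and the longitude by +0.000046°.
N–S: 0.000004° × 111000 m/° = 0.444 m.
E–W at 27.0738°: 0.000046° × 111000 × cos 27.0738° = 0.000046 × 111000 × 0.8904 ≈ 4.54649 m.
Combined displacement = (0.444² + 4.54649²)^½ ≈ 4.56812 m.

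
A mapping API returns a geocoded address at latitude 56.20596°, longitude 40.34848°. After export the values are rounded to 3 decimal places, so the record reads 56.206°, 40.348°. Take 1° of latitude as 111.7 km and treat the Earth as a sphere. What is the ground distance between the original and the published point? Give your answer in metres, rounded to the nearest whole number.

Δlat = 56.20596 − 56.206 = -0.00004°; Δlon = 40.34848 − 40.348 = +0.00048°.
North–south shift: -0.00004 × 111700 = -4.468 m.
East–west at this latitude: 0.00048° × 111700 × cos 56.206° ≈ 0.00048 × 62128.5 = 29.8217 m.
Hypotenuse of the two orthogonal shifts: √(4.468² + 29.8217²) = 30.1545 m.

30 metres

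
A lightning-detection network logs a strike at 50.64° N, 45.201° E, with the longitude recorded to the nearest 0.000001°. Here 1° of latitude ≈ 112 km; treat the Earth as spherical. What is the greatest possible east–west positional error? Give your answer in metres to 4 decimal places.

0.0355 metres

Rounding to 6 decimal places leaves the longitude within ±5e-07° of the true value.
At latitude 50.64° a degree of longitude spans 112000 m × cos 50.64° = 112000 × 0.6342 ≈ 71029.4 m.
Maximum E–W displacement: 5e-07 × 71029.4 = 0.0355147 m.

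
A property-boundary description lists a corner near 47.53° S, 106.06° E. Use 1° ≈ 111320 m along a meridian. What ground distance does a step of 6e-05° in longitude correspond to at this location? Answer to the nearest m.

5 m

6e-05° of longitude at 47.53° is 6e-05 × 111320 × cos 47.53° ≈ 6e-05 × 75163.7 = 4.50982 m.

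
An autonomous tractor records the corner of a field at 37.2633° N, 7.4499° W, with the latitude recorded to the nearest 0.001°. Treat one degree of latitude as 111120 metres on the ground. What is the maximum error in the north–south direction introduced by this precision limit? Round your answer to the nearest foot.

182 feet

Rounding to 3 decimal places leaves the latitude within ±0.0005° of the true value.
North–south distance: 0.0005° × 111120 m/° = 55.56 m.
In feet: 55.56 m ÷ 0.3048 ≈ 182.28 ft.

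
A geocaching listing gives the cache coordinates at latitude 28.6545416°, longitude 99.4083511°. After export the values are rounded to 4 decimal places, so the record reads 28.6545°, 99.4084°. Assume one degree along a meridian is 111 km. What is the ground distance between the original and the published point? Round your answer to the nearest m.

7 m

Δlat = 28.6545416 − 28.6545 = +0.0000416°; Δlon = 99.4083511 − 99.4084 = -0.0000489°.
North–south shift: 0.0000416 × 111000 = 4.6176 m.
East–west at this latitude: -0.0000489° × 111000 × cos 28.6545° ≈ -0.0000489 × 97405.5 = -4.76313 m.
Hypotenuse of the two orthogonal shifts: √(4.6176² + 4.76313²) = 6.63398 m.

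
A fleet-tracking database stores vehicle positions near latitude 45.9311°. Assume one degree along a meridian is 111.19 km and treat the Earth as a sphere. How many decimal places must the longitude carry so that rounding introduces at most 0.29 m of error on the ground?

At 45.9311° one degree of longitude covers 111190 × cos 45.9311° ≈ 111190 × 0.6955 ≈ 77335.2 m.
With N decimal places the half-ulp bound is 0.5·10⁻ᴺ°, or 0.5·10⁻ᴺ × 77335.2 m on the ground.
Need 0.5 × 77335.2 × 10⁻ᴺ ≤ 0.29 → 10⁻ᴺ ≤ 7.500e-06, so N ≥ 5.12.
At 5 places the error can reach 0.387 m, but 6 places keeps it to 0.0387 m.

6 decimal places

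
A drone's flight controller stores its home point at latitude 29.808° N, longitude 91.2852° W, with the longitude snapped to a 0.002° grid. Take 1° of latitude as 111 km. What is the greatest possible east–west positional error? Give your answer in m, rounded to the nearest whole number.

With a 0.002° grid the true value lies within half a step, ±0.002°/2 = ±0.001°, of the stored one.
One degree of longitude at 29.808° is 111000 × cos 29.808° ≈ 111000 × 0.8677 = 96314.3 m.
So at most 0.001° × 96314.3 ≈ 96.3143 m east–west.

96 m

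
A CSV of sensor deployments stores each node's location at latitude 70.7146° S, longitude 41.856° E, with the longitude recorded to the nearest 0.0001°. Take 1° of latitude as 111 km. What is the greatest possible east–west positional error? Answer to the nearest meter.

Rounding to 4 decimal places leaves the longitude within ±5e-05° of the true value.
One degree of longitude at 70.7146° is 111000 × cos 70.7146° ≈ 111000 × 0.3303 = 36660.4 m.
So at most 5e-05° × 36660.4 ≈ 1.83302 m east–west.

2 meters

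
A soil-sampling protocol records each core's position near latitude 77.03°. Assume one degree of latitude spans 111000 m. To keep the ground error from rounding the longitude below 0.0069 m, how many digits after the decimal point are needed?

At 77.03° one degree of longitude covers 111000 × cos 77.03° ≈ 111000 × 0.2244 ≈ 24912.9 m.
With N decimal places the half-ulp bound is 0.5·10⁻ᴺ°, or 0.5·10⁻ᴺ × 24912.9 m on the ground.
Need 0.5 × 24912.9 × 10⁻ᴺ ≤ 0.0069 → 10⁻ᴺ ≤ 5.539e-07, so N ≥ 6.26.
So 7 decimal places suffice (0.00125 m); 6 would allow up to 0.0125 m.

7 decimal places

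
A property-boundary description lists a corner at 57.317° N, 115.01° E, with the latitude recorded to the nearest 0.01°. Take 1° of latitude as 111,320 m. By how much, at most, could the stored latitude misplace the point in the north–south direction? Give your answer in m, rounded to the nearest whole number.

557 m

Rounding to 2 decimal places leaves the latitude within ±0.005° of the true value.
North–south distance: 0.005° × 111320 m/° = 556.6 m.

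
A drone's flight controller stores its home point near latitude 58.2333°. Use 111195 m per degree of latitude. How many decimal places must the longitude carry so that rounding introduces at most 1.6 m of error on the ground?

At 58.2333° one degree of longitude covers 111195 × cos 58.2333° ≈ 111195 × 0.5265 ≈ 58539.9 m.
With N decimal places the half-ulp bound is 0.5·10⁻ᴺ°, or 0.5·10⁻ᴺ × 58539.9 m on the ground.
Need 0.5 × 58539.9 × 10⁻ᴺ ≤ 1.6 → 10⁻ᴺ ≤ 5.466e-05, so N ≥ 4.26.
N = 4 would give 2.93 m (too coarse); N = 5 gives 0.293 m ≤ 1.6 m.

5 decimal places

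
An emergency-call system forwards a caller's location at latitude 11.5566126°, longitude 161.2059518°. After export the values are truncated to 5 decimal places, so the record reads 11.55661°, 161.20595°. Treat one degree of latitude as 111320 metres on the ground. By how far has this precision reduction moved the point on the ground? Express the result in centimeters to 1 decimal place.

The latitude changed by +0.0000026° and the longitude by +0.0000018°.
N–S: 0.0000026° × 111320 m/° = 0.289432 m.
E–W at 11.5566°: 0.0000018° × 111320 × cos 11.5566° = 0.0000018 × 111320 × 0.9797 ≈ 0.196314 m.
Distance: √(0.289432² + 0.196314²) ≈ 0.349728 m.
That is 0.349728 m = 34.973 cm.

35.0 centimeters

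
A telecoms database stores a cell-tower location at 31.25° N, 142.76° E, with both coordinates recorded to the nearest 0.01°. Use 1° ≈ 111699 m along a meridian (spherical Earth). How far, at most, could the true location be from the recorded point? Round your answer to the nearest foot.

2411 feet

Rounding to 2 decimal places leaves each coordinate within ±0.005° of the true value.
N–S: 0.005° × 111699 m/° = 558.495 m.
Longitude error → 0.005 × 111699 × cos 31.25° = 0.005 × 111699 × 0.8549 ≈ 477.464 m.
Combining orthogonally: (558.495² + 477.464²)^½ ≈ 734.771 m.
In feet: 734.771 m ÷ 0.3048 ≈ 2410.7 ft.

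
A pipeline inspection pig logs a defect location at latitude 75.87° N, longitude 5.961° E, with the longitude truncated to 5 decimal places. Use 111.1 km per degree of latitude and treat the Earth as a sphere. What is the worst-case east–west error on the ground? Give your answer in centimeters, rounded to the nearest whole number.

Truncating at 5 decimal places can drop up to a full unit in the last place, so the longitude may be off by as much as 1e-05°.
At latitude 75.87° a degree of longitude spans 111100 m × cos 75.87° = 111100 × 0.2441 ≈ 27122 m.
East–west error: 1e-05° × 27122 m/° ≈ 0.27122 m.
That is 0.27122 m = 27.122 cm.

27 centimeters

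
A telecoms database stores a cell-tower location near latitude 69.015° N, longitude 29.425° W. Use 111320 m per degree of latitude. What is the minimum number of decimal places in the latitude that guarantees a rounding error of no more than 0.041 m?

One degree of latitude covers 111320 m.
With N decimal places the half-ulp bound is 0.5·10⁻ᴺ°, or 0.5·10⁻ᴺ × 111320 m on the ground.
Need 0.5 × 111320 × 10⁻ᴺ ≤ 0.041 → 10⁻ᴺ ≤ 7.366e-07, so N ≥ 6.13.
At 6 places the error can reach 0.0557 m, but 7 places keeps it to 0.00557 m.

7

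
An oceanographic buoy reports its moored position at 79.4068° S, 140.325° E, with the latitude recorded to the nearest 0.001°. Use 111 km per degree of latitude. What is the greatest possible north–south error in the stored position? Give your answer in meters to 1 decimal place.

55.5 meters

Rounding to 3 decimal places leaves the latitude within ±0.0005° of the true value.
Along the meridian that is 0.0005° × 111000 m/° = 55.5 m.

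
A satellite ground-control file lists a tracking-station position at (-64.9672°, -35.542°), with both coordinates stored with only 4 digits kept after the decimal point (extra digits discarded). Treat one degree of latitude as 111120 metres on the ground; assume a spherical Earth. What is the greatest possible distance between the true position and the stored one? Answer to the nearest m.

Truncating at 4 decimal places can drop up to a full unit in the last place, so each coordinate may be off by as much as 0.0001°.
Latitude error → 0.0001 × 111120 = 11.112 m along the meridian.
East–west component at 64.9672°: 0.0001° × 111120 × cos 64.9672° ≈ 0.0001 × 47019 ≈ 4.7019 m.
Combining orthogonally: (11.112² + 4.7019²)^½ ≈ 12.0658 m.

12 m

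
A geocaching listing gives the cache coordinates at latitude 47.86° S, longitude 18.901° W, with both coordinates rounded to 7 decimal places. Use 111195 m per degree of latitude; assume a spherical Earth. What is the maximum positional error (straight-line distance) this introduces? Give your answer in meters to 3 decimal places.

0.007 meters

Rounding to 7 decimal places leaves each coordinate within ±5e-08° of the true value.
N–S: 5e-08° × 111195 m/° = 0.00555975 m.
Longitude error → 5e-08 × 111195 × cos 47.86° = 5e-08 × 111195 × 0.6709 ≈ 0.00373028 m.
The two errors are perpendicular, so the maximum displacement is √(0.00555975² + 0.00373028²) ≈ 0.00669521 m.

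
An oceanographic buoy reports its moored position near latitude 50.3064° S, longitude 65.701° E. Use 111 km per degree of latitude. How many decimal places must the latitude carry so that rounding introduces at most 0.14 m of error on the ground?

One degree of latitude covers 111000 m.
N decimal places → at most half a unit in the last place, 0.5 × 10⁻ᴺ° = 111000/2 × 10⁻ᴺ m.
Setting 55500 × 10⁻ᴺ ≤ 0.14 gives 10ᴺ ≥ 3.964e+05, i.e. N ≥ 5.60.
At 5 places the error can reach 0.555 m, but 6 places keeps it to 0.0555 m.

6 decimal places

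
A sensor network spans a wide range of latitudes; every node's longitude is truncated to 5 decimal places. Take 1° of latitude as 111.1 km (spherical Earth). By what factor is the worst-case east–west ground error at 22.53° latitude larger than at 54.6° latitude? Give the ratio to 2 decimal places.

1.59

Truncating at 5 decimal places can drop up to a full unit in the last place, so the longitude may be off by as much as 1e-05°.
Error at 22.53° = 1e-05° × 111100 × cos 22.53° ≈ 1.111 × 0.9237 = 1.0262 m.
Error at 54.6° = 1e-05° × 111100 × cos 54.6° ≈ 1.111 × 0.5793 = 0.64358 m.
The ratio reduces to cos 22.53° / cos 54.6° = 0.9237/0.5793 ≈ 1.5945.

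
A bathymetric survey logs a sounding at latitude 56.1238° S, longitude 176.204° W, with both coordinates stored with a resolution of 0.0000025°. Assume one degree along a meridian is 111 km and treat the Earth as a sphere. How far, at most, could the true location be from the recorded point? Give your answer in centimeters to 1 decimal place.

15.9 centimeters

With a 0.0000025° grid the true value lies within half a step, ±0.0000025°/2 = ±1.25e-06°, of the stored one.
Latitude error → 1.25e-06 × 111000 = 0.13875 m along the meridian.
East–west component at 56.1238°: 1.25e-06° × 111000 × cos 56.1238° ≈ 1.25e-06 × 61871.4 ≈ 0.0773393 m.
The two errors are perpendicular, so the maximum displacement is √(0.13875² + 0.0773393²) ≈ 0.158849 m.
That is 0.158849 m = 15.885 cm.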